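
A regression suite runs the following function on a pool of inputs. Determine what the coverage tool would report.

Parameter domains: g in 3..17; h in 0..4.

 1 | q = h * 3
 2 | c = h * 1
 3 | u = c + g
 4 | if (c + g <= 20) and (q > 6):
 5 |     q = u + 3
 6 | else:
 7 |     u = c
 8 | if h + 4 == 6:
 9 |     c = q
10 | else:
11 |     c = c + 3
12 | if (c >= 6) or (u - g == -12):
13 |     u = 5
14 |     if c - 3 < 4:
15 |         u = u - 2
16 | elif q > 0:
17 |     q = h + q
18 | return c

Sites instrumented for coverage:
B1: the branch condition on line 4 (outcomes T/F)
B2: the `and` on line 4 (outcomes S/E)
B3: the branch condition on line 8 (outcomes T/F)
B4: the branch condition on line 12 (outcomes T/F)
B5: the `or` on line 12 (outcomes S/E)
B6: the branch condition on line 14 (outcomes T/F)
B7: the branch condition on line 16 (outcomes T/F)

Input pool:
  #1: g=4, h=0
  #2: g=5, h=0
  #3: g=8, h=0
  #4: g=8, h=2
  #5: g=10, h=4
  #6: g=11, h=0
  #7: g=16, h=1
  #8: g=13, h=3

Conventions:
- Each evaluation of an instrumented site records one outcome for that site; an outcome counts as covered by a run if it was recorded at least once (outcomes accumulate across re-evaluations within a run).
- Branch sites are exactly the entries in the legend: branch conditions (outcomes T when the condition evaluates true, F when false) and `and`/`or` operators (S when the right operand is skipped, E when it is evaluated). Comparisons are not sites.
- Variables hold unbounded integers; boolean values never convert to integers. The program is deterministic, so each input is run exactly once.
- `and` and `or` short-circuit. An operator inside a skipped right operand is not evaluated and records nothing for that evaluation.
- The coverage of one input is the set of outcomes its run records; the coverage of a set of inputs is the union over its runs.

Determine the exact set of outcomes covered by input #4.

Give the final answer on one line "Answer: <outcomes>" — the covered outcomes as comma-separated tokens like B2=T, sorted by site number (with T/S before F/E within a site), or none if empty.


Event log for input #4 (g=8, h=2):
  B2->E, B1->F, B3->T, B5->S, B4->T, B6->T
as a set, this run covers: B1=F, B2=E, B3=T, B4=T, B5=S, B6=T
Answer: B1=F, B2=E, B3=T, B4=T, B5=S, B6=T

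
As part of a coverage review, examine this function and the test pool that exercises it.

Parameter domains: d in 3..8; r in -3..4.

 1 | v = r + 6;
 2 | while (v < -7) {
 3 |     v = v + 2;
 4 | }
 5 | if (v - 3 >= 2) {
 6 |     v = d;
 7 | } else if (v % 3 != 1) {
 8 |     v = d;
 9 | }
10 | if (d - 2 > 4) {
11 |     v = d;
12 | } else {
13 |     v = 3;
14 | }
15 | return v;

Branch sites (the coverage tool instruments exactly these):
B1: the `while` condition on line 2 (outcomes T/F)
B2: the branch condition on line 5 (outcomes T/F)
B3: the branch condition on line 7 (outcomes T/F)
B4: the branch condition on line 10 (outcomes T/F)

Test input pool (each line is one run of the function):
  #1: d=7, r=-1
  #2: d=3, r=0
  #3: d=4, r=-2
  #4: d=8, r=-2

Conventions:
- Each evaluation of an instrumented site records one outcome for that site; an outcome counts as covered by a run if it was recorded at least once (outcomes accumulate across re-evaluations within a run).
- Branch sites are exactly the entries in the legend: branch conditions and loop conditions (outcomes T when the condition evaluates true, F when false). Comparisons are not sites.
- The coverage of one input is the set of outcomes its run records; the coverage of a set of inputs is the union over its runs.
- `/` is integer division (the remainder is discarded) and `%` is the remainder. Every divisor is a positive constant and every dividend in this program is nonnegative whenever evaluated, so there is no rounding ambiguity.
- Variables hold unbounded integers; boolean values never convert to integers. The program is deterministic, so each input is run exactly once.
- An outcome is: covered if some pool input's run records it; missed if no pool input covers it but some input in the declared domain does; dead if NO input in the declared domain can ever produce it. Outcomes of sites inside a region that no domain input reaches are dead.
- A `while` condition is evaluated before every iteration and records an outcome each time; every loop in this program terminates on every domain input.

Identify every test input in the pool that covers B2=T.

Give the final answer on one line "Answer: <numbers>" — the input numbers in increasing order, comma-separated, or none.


input #1 (d=7, r=-1): records B2=T
input #2 (d=3, r=0): records B2=T
input #3 (d=4, r=-2): does not record B2=T
input #4 (d=8, r=-2): does not record B2=T
Answer: 1, 2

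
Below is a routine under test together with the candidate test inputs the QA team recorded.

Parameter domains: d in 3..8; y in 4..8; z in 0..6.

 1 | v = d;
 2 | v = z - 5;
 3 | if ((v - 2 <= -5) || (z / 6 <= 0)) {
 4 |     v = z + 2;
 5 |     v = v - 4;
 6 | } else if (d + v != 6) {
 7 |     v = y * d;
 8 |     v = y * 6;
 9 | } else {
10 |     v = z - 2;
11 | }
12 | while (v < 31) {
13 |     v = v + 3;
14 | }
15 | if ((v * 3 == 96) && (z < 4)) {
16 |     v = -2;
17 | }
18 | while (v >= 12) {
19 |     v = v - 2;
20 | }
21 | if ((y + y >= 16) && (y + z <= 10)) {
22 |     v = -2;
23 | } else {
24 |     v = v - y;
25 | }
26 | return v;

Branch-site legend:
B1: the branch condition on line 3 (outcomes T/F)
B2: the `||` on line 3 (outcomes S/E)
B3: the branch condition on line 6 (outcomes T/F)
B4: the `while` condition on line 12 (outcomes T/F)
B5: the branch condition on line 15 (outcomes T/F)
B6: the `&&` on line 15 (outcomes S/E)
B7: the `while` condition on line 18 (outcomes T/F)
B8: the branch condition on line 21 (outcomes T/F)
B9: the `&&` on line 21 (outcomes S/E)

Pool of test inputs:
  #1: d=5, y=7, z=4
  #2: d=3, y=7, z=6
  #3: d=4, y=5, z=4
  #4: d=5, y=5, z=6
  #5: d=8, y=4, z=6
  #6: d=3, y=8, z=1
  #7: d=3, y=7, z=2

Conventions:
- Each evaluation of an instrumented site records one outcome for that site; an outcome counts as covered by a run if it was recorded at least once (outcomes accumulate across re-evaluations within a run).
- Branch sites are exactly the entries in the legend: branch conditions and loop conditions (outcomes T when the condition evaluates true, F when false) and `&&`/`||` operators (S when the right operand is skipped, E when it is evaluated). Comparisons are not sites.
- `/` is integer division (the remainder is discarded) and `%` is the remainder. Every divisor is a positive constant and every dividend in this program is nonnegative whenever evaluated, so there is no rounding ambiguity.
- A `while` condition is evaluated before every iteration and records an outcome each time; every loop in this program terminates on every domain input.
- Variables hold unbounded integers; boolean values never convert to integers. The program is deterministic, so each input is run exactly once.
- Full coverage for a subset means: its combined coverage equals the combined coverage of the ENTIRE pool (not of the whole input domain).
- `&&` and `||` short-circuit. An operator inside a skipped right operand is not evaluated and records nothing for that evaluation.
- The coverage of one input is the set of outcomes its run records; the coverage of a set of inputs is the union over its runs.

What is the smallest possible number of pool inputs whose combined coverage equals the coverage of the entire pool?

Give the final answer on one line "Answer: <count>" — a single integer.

#1 (d=5, y=7, z=4) -> B2->E, B1->T, B4->T, B4->T, B4->T, B4->T, B4->T, B4->T, B4->T, B4->T, B4->T, B4->T, B4->F, B6->E, ...; covered: B1=T, B2=E, B4=T, B4=F, B5=F, B6=E, B7=T, B7=F, B8=F, B9=S
#2 (d=3, y=7, z=6) -> B2->E, B1->F, B3->T, B4->F, B6->S, B5->F, B7->T, B7->T, B7->T, B7->T, B7->T, B7->T, B7->T, B7->T, ...; covered: B1=F, B2=E, B3=T, B4=F, B5=F, B6=S, B7=T, B7=F, B8=F, B9=S
#3 (d=4, y=5, z=4) -> B2->E, B1->T, B4->T, B4->T, B4->T, B4->T, B4->T, B4->T, B4->T, B4->T, B4->T, B4->T, B4->F, B6->E, ...; covered: B1=T, B2=E, B4=T, B4=F, B5=F, B6=E, B7=T, B7=F, B8=F, B9=S
#4 (d=5, y=5, z=6) -> B2->E, B1->F, B3->F, B4->T, B4->T, B4->T, B4->T, B4->T, B4->T, B4->T, B4->T, B4->T, B4->F, B6->S, ...; covered: B1=F, B2=E, B3=F, B4=T, B4=F, B5=F, B6=S, B7=T, B7=F, B8=F, B9=S
#5 (d=8, y=4, z=6) -> B2->E, B1->F, B3->T, B4->T, B4->T, B4->T, B4->F, B6->S, B5->F, B7->T, B7->T, B7->T, B7->T, B7->T, ...; covered: B1=F, B2=E, B3=T, B4=T, B4=F, B5=F, B6=S, B7=T, B7=F, B8=F, B9=S
#6 (d=3, y=8, z=1) -> B2->S, B1->T, B4->T, B4->T, B4->T, B4->T, B4->T, B4->T, B4->T, B4->T, B4->T, B4->T, B4->T, B4->F, ...; covered: B1=T, B2=S, B4=T, B4=F, B5=T, B6=E, B7=F, B8=T, B9=E
#7 (d=3, y=7, z=2) -> B2->S, B1->T, B4->T, B4->T, B4->T, B4->T, B4->T, B4->T, B4->T, B4->T, B4->T, B4->T, B4->T, B4->F, ...; covered: B1=T, B2=S, B4=T, B4=F, B5=F, B6=S, B7=T, B7=F, B8=F, B9=S
union over all inputs: B1=T, B1=F, B2=S, B2=E, B3=T, B3=F, B4=T, B4=F, B5=T, B5=F, B6=S, B6=E, B7=T, B7=F, B8=T, B8=F, B9=S, B9=E (18 outcomes)
every size-1 subset falls short of the 18 outcomes (best: 11/18)
every size-2 subset falls short of the 18 outcomes (best: 17/18)
size 3: inputs {2, 4, 6} cover all 18 outcomes, and no lexicographically smaller subset of this size does

Answer: 3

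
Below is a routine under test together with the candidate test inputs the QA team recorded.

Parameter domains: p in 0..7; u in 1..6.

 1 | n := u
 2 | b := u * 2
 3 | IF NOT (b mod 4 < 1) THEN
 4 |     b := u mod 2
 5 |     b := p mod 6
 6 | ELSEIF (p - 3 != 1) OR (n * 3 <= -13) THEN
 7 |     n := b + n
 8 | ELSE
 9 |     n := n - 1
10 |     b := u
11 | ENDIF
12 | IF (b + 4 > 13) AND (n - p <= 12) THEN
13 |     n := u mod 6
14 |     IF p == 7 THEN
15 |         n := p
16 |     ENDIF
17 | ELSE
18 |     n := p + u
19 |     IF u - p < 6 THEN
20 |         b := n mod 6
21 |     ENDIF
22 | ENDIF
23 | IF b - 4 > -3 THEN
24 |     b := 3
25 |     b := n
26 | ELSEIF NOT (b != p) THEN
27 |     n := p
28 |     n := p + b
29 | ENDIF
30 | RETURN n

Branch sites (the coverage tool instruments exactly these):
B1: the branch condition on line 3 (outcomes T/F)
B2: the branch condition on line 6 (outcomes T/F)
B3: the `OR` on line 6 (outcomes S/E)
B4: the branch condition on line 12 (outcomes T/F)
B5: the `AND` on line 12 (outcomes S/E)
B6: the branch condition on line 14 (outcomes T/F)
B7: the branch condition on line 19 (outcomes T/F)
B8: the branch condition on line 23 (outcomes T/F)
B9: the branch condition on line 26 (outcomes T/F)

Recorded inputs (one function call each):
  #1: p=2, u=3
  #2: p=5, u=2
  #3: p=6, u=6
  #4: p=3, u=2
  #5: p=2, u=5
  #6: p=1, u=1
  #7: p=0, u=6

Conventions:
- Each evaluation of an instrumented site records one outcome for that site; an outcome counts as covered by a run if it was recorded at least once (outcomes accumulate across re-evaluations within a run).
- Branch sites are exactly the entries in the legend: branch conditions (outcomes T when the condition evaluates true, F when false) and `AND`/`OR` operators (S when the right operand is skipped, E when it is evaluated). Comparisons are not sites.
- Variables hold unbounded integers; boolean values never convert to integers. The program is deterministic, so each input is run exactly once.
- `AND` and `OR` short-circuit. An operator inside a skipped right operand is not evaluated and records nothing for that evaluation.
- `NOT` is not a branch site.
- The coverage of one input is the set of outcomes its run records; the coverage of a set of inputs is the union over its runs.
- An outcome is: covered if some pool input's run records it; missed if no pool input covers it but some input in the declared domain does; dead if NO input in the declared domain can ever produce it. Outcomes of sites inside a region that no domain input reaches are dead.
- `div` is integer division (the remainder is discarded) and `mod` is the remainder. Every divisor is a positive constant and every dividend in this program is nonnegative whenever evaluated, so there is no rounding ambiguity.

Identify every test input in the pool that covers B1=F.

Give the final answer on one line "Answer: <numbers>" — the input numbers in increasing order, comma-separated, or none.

input #1 (p=2, u=3): does not record B1=F
input #2 (p=5, u=2): records B1=F
input #3 (p=6, u=6): records B1=F
input #4 (p=3, u=2): records B1=F
input #5 (p=2, u=5): does not record B1=F
input #6 (p=1, u=1): does not record B1=F
input #7 (p=0, u=6): records B1=F

Answer: 2, 3, 4, 7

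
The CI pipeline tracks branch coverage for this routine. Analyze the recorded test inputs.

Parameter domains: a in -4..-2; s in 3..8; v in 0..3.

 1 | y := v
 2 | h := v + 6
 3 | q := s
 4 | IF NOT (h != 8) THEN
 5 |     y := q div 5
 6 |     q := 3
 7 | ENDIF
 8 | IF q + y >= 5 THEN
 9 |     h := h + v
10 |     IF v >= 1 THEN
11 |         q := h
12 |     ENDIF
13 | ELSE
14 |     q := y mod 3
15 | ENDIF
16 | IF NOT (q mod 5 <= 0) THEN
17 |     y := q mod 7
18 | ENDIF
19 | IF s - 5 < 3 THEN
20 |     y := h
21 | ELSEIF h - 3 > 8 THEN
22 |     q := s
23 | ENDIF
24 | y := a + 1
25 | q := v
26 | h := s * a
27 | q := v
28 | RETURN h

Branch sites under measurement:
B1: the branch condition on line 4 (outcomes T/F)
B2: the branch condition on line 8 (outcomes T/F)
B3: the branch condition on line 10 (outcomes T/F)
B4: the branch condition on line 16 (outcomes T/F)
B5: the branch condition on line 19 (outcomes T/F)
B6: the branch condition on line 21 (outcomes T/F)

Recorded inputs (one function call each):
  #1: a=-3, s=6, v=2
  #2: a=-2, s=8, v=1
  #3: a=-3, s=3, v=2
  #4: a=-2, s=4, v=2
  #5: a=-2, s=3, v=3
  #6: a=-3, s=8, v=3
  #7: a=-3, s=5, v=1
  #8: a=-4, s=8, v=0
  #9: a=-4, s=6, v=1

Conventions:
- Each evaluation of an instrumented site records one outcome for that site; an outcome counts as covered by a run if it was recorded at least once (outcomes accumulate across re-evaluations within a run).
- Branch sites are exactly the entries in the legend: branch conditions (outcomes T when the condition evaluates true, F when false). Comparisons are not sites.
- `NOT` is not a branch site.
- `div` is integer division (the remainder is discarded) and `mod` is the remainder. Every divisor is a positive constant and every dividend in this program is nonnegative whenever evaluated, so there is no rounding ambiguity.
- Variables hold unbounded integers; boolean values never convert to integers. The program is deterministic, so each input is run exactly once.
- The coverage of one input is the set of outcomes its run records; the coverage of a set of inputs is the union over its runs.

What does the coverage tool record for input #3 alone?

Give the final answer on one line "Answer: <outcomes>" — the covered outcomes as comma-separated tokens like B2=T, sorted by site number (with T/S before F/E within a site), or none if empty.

Running input #3 (a=-3, s=3, v=2), event by event:
  B1->T, B2->F, B4->F, B5->T
as a set, this run covers: B1=T, B2=F, B4=F, B5=T

Answer: B1=T, B2=F, B4=F, B5=T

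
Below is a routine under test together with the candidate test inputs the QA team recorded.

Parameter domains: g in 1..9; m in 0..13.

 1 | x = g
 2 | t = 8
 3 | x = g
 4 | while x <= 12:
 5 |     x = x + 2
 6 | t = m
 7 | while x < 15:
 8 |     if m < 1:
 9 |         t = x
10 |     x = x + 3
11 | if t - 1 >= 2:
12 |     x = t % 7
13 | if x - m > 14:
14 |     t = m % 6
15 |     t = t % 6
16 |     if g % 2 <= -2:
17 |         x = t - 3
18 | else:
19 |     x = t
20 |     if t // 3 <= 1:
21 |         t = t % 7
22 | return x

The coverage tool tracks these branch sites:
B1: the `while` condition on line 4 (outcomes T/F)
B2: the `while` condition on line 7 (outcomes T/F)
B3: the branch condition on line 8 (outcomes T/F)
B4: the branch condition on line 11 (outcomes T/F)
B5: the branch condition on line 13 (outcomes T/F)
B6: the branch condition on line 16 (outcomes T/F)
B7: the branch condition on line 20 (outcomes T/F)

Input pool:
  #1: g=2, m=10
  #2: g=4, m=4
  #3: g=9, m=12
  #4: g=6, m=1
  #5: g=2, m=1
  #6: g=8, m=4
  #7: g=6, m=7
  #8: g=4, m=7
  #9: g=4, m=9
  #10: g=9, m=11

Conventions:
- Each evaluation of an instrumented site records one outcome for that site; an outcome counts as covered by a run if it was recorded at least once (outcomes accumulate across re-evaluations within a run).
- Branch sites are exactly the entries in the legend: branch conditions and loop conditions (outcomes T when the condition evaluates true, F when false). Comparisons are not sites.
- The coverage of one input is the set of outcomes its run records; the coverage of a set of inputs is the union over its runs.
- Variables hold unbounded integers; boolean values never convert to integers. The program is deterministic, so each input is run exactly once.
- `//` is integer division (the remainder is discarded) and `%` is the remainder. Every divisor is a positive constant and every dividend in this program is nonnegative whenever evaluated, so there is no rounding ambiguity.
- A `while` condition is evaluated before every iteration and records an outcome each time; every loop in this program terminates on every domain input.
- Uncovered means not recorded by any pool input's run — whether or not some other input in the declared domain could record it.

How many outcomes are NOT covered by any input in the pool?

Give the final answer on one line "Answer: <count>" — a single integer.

#1 (g=2, m=10) -> covered: B1=T, B1=F, B2=T, B2=F, B3=F, B4=T, B5=F, B7=F
#2 (g=4, m=4) -> covered: B1=T, B1=F, B2=T, B2=F, B3=F, B4=T, B5=F, B7=T
#3 (g=9, m=12) -> covered: B1=T, B1=F, B2=T, B2=F, B3=F, B4=T, B5=F, B7=F
#4 (g=6, m=1) -> covered: B1=T, B1=F, B2=T, B2=F, B3=F, B4=F, B5=T, B6=F
#5 (g=2, m=1) -> covered: B1=T, B1=F, B2=T, B2=F, B3=F, B4=F, B5=T, B6=F
#6 (g=8, m=4) -> covered: B1=T, B1=F, B2=T, B2=F, B3=F, B4=T, B5=F, B7=T
#7 (g=6, m=7) -> covered: B1=T, B1=F, B2=T, B2=F, B3=F, B4=T, B5=F, B7=F
#8 (g=4, m=7) -> covered: B1=T, B1=F, B2=T, B2=F, B3=F, B4=T, B5=F, B7=F
#9 (g=4, m=9) -> covered: B1=T, B1=F, B2=T, B2=F, B3=F, B4=T, B5=F, B7=F
#10 (g=9, m=11) -> covered: B1=T, B1=F, B2=T, B2=F, B3=F, B4=T, B5=F, B7=F
union over the pool: B1=T, B1=F, B2=T, B2=F, B3=F, B4=T, B4=F, B5=T, B5=F, B6=F, B7=T, B7=F
uncovered (2 of 14): B3=T, B6=T

Answer: 2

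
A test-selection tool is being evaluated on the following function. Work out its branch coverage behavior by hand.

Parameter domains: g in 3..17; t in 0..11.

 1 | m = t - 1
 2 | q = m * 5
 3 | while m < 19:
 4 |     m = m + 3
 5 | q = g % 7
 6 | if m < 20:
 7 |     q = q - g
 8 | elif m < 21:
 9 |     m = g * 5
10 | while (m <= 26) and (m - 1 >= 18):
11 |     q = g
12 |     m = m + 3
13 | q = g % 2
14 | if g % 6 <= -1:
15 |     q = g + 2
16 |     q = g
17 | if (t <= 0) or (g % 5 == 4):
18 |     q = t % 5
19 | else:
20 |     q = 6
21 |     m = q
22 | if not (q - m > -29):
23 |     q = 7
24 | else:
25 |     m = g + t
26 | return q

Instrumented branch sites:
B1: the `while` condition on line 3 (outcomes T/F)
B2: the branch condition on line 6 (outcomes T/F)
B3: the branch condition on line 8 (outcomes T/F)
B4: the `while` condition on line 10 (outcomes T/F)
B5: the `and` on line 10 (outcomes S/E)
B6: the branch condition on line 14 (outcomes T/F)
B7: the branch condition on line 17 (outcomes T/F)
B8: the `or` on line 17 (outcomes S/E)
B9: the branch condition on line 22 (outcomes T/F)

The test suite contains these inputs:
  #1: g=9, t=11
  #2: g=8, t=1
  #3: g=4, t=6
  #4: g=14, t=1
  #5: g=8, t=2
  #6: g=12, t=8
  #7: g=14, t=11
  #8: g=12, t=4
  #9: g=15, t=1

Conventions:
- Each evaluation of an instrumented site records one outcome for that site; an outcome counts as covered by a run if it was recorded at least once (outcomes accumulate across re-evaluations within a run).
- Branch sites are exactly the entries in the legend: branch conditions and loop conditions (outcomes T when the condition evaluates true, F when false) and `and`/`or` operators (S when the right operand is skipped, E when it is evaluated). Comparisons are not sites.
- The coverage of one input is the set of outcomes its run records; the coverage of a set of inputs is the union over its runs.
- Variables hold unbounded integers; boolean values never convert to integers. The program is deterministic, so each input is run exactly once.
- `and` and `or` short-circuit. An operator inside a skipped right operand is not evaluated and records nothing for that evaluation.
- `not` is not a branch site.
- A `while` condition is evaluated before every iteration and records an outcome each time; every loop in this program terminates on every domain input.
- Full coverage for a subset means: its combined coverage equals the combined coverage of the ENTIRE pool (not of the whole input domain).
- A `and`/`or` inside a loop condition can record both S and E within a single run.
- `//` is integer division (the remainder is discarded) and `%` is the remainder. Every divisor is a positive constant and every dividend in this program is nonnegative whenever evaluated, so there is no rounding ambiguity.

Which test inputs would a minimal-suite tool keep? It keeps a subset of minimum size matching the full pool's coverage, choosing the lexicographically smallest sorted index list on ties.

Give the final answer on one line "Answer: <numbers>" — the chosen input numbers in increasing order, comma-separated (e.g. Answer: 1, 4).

input #1 (g=9, t=11): covers B1=T, B1=F, B2=T, B4=T, B4=F, B5=S, B5=E, B6=F, B7=T, B8=E, B9=F
input #2 (g=8, t=1): covers B1=T, B1=F, B2=F, B3=F, B4=T, B4=F, B5=S, B5=E, B6=F, B7=F, B8=E, B9=F
input #3 (g=4, t=6): covers B1=T, B1=F, B2=F, B3=T, B4=T, B4=F, B5=S, B5=E, B6=F, B7=T, B8=E, B9=F
input #4 (g=14, t=1): covers B1=T, B1=F, B2=F, B3=F, B4=T, B4=F, B5=S, B5=E, B6=F, B7=T, B8=E, B9=F
input #5 (g=8, t=2): covers B1=T, B1=F, B2=T, B4=T, B4=F, B5=S, B5=E, B6=F, B7=F, B8=E, B9=F
input #6 (g=12, t=8): covers B1=T, B1=F, B2=T, B4=T, B4=F, B5=S, B5=E, B6=F, B7=F, B8=E, B9=F
input #7 (g=14, t=11): covers B1=T, B1=F, B2=T, B4=T, B4=F, B5=S, B5=E, B6=F, B7=T, B8=E, B9=F
input #8 (g=12, t=4): covers B1=T, B1=F, B2=F, B3=F, B4=T, B4=F, B5=S, B5=E, B6=F, B7=F, B8=E, B9=F
input #9 (g=15, t=1): covers B1=T, B1=F, B2=F, B3=F, B4=T, B4=F, B5=S, B5=E, B6=F, B7=F, B8=E, B9=F
union over all inputs: B1=T, B1=F, B2=T, B2=F, B3=T, B3=F, B4=T, B4=F, B5=S, B5=E, B6=F, B7=T, B7=F, B8=E, B9=F (15 outcomes)
checked all size-1 subsets: none covers 15 outcomes (max 12/15)
checked all size-2 subsets: none covers 15 outcomes (max 14/15)
the canonical winner is {1, 2, 3}: size 3, full 15-outcome coverage, earliest index list among size-3 covers

Answer: 1, 2, 3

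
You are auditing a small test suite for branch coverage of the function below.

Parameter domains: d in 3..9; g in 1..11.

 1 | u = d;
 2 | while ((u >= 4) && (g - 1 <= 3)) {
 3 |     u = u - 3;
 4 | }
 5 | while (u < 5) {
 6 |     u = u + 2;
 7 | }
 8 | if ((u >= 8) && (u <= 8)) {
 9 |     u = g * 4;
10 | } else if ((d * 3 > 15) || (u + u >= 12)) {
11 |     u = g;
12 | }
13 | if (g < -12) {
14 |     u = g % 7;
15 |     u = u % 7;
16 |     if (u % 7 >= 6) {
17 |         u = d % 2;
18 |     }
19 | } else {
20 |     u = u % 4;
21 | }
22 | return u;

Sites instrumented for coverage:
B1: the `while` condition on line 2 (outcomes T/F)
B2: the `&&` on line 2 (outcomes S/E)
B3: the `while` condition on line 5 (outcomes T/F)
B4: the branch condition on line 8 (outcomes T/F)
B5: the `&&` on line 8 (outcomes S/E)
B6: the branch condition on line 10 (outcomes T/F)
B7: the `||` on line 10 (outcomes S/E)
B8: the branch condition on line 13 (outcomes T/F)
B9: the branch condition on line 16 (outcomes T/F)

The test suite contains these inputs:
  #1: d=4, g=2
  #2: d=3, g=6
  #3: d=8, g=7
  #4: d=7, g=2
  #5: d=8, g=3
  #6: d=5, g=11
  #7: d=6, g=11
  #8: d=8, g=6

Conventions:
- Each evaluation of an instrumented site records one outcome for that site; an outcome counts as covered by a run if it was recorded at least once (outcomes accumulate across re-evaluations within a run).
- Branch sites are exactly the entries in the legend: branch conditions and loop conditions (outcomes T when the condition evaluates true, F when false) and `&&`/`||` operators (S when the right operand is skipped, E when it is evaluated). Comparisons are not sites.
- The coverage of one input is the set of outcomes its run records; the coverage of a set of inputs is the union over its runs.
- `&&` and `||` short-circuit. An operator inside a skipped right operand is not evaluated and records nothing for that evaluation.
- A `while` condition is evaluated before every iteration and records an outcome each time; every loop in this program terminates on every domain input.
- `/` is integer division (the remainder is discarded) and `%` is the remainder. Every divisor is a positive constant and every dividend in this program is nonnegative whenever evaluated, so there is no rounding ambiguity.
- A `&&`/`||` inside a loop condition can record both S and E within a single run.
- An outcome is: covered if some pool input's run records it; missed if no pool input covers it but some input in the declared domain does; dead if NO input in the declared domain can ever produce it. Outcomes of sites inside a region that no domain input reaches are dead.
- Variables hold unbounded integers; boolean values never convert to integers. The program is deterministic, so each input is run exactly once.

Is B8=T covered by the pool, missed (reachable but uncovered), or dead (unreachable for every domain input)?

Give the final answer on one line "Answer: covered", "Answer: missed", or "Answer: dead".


no pool input records B8=T
checking all 77 inputs in the declared domain: B8=T is never recorded -> dead
Answer: dead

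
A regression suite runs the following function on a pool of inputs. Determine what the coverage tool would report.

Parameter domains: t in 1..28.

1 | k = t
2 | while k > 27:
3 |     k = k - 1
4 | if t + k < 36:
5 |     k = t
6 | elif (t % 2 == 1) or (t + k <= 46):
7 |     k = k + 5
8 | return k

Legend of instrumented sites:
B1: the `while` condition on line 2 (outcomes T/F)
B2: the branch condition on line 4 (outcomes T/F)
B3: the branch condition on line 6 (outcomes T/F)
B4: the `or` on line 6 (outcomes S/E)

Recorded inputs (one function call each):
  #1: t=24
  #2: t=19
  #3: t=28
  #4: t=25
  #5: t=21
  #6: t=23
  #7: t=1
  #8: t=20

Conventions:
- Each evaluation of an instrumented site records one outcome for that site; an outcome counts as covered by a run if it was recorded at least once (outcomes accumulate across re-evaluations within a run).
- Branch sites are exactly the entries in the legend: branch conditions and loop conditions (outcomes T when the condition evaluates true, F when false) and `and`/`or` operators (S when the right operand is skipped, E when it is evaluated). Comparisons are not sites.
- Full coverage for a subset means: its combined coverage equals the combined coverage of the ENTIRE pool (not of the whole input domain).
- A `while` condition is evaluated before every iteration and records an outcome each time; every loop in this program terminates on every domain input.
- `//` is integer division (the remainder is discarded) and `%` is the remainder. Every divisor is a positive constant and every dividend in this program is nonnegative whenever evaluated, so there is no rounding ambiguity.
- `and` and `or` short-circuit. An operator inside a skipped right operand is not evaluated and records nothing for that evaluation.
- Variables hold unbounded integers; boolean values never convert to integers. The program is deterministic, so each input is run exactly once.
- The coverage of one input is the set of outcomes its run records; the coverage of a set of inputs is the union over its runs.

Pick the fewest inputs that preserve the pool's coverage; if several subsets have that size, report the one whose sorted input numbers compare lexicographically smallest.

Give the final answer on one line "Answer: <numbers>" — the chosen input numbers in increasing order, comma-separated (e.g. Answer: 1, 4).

test 1 (t=24) fires B1->F, B2->F, B4->E, B3->F; hits B1=F, B2=F, B3=F, B4=E
test 2 (t=19) fires B1->F, B2->F, B4->S, B3->T; hits B1=F, B2=F, B3=T, B4=S
test 3 (t=28) fires B1->T, B1->F, B2->F, B4->E, B3->F; hits B1=T, B1=F, B2=F, B3=F, B4=E
test 4 (t=25) fires B1->F, B2->F, B4->S, B3->T; hits B1=F, B2=F, B3=T, B4=S
test 5 (t=21) fires B1->F, B2->F, B4->S, B3->T; hits B1=F, B2=F, B3=T, B4=S
test 6 (t=23) fires B1->F, B2->F, B4->S, B3->T; hits B1=F, B2=F, B3=T, B4=S
test 7 (t=1) fires B1->F, B2->T; hits B1=F, B2=T
test 8 (t=20) fires B1->F, B2->F, B4->E, B3->T; hits B1=F, B2=F, B3=T, B4=E
together the pool reaches 8 outcomes: B1=T, B1=F, B2=T, B2=F, B3=T, B3=F, B4=S, B4=E
no size-1 subset reaches all 8 outcomes (best union: 5/8)
no size-2 subset reaches all 8 outcomes (best union: 7/8)
the canonical winner is {2, 3, 7}: size 3, full 8-outcome coverage, earliest index list among size-3 covers

Answer: 2, 3, 7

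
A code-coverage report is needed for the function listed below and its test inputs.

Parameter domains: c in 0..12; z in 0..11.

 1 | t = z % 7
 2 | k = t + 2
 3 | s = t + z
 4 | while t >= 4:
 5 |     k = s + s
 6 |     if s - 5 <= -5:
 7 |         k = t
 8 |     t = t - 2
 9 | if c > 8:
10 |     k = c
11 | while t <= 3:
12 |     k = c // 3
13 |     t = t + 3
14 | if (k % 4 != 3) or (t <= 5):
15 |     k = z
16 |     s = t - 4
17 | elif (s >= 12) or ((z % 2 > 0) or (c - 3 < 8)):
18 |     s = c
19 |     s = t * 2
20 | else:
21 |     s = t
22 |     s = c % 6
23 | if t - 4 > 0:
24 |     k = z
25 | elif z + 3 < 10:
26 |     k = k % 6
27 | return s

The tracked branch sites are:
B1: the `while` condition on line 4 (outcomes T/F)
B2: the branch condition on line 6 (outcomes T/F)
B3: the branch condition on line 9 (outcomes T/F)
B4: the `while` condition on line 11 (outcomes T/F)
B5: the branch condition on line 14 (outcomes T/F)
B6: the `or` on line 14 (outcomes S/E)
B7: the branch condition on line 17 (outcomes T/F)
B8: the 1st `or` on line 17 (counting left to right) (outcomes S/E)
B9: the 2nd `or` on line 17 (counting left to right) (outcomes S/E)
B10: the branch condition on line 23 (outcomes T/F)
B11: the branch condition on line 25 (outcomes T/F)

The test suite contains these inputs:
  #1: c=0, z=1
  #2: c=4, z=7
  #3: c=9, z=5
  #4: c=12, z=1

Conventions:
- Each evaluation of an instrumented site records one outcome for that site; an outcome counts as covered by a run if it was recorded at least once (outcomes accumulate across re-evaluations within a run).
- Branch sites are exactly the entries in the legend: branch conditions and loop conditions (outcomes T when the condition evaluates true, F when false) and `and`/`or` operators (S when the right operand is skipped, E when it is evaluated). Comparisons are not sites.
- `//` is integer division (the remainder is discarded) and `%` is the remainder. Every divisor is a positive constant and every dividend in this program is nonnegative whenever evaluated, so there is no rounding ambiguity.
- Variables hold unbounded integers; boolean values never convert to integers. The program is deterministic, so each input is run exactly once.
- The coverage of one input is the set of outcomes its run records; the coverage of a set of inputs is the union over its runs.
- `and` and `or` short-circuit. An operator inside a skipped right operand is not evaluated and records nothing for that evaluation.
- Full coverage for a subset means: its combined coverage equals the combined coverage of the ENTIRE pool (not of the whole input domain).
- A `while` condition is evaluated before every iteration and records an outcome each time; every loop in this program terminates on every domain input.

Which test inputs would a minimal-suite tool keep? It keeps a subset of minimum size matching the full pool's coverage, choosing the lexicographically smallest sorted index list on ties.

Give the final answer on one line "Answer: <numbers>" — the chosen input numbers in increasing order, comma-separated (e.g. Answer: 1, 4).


run #1 (c=0, z=1) runs B1->F, B3->F, B4->T, B4->F, B6->S, B5->T, B10->F, B11->T; records B1=F, B3=F, B4=T, B4=F, B5=T, B6=S, B10=F, B11=T
run #2 (c=4, z=7) runs B1->F, B3->F, B4->T, B4->T, B4->F, B6->S, B5->T, B10->T; records B1=F, B3=F, B4=T, B4=F, B5=T, B6=S, B10=T
run #3 (c=9, z=5) runs B1->T, B2->F, B1->F, B3->T, B4->T, B4->F, B6->E, B5->F, B8->E, B9->S, B7->T, B10->T; records B1=T, B1=F, B2=F, B3=T, B4=T, B4=F, B5=F, B6=E, B7=T, B8=E, B9=S, B10=T
run #4 (c=12, z=1) runs B1->F, B3->T, B4->T, B4->F, B6->S, B5->T, B10->F, B11->T; records B1=F, B3=T, B4=T, B4=F, B5=T, B6=S, B10=F, B11=T
pool-wide coverage (17 outcomes): B1=T, B1=F, B2=F, B3=T, B3=F, B4=T, B4=F, B5=T, B5=F, B6=S, B6=E, B7=T, B8=E, B9=S, B10=T, B10=F, B11=T
no size-1 subset reaches all 17 outcomes (best union: 12/17)
the canonical winner is {1, 3}: size 2, full 17-outcome coverage, earliest index list among size-2 covers
Answer: 1, 3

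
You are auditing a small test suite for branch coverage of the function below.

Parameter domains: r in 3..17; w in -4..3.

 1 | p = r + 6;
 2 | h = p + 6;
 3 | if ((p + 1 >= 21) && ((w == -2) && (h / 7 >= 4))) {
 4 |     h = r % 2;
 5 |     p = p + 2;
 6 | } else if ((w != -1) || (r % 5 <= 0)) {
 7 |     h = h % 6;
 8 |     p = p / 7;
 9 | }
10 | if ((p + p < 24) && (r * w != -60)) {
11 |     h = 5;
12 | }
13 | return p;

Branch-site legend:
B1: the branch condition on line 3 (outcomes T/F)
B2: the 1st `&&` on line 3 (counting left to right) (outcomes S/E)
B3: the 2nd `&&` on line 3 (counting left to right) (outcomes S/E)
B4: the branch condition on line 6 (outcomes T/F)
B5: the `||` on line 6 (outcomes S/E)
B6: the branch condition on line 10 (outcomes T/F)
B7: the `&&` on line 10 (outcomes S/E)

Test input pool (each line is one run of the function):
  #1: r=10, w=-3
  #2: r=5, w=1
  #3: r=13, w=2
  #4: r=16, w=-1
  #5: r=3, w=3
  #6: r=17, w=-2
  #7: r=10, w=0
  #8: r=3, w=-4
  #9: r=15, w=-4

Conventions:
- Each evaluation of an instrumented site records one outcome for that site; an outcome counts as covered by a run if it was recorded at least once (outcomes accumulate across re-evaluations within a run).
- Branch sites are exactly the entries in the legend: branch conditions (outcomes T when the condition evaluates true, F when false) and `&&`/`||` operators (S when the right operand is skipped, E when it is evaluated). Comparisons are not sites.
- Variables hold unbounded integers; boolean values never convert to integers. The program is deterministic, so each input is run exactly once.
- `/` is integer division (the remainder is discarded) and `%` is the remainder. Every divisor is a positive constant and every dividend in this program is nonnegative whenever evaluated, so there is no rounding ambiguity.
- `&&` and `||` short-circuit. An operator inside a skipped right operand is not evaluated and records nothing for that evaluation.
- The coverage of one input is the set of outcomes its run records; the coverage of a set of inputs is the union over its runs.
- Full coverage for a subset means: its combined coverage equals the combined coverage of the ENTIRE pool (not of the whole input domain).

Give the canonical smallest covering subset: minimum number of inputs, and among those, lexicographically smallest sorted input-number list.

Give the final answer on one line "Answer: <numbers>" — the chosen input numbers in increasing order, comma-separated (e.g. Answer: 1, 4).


input #1 (r=10, w=-3): events B2->S, B1->F, B5->S, B4->T, B7->E, B6->T; covers B1=F, B2=S, B4=T, B5=S, B6=T, B7=E
input #2 (r=5, w=1): events B2->S, B1->F, B5->S, B4->T, B7->E, B6->T; covers B1=F, B2=S, B4=T, B5=S, B6=T, B7=E
input #3 (r=13, w=2): events B2->S, B1->F, B5->S, B4->T, B7->E, B6->T; covers B1=F, B2=S, B4=T, B5=S, B6=T, B7=E
input #4 (r=16, w=-1): events B2->E, B3->S, B1->F, B5->E, B4->F, B7->S, B6->F; covers B1=F, B2=E, B3=S, B4=F, B5=E, B6=F, B7=S
input #5 (r=3, w=3): events B2->S, B1->F, B5->S, B4->T, B7->E, B6->T; covers B1=F, B2=S, B4=T, B5=S, B6=T, B7=E
input #6 (r=17, w=-2): events B2->E, B3->E, B1->T, B7->S, B6->F; covers B1=T, B2=E, B3=E, B6=F, B7=S
input #7 (r=10, w=0): events B2->S, B1->F, B5->S, B4->T, B7->E, B6->T; covers B1=F, B2=S, B4=T, B5=S, B6=T, B7=E
input #8 (r=3, w=-4): events B2->S, B1->F, B5->S, B4->T, B7->E, B6->T; covers B1=F, B2=S, B4=T, B5=S, B6=T, B7=E
input #9 (r=15, w=-4): events B2->E, B3->S, B1->F, B5->S, B4->T, B7->E, B6->F; covers B1=F, B2=E, B3=S, B4=T, B5=S, B6=F, B7=E
together the pool reaches 14 outcomes: B1=T, B1=F, B2=S, B2=E, B3=S, B3=E, B4=T, B4=F, B5=S, B5=E, B6=T, B6=F, B7=S, B7=E
every size-1 subset falls short of the 14 outcomes (best: 7/14)
every size-2 subset falls short of the 14 outcomes (best: 12/14)
the canonical winner is {1, 4, 6}: size 3, full 14-outcome coverage, earliest index list among size-3 covers
Answer: 1, 4, 6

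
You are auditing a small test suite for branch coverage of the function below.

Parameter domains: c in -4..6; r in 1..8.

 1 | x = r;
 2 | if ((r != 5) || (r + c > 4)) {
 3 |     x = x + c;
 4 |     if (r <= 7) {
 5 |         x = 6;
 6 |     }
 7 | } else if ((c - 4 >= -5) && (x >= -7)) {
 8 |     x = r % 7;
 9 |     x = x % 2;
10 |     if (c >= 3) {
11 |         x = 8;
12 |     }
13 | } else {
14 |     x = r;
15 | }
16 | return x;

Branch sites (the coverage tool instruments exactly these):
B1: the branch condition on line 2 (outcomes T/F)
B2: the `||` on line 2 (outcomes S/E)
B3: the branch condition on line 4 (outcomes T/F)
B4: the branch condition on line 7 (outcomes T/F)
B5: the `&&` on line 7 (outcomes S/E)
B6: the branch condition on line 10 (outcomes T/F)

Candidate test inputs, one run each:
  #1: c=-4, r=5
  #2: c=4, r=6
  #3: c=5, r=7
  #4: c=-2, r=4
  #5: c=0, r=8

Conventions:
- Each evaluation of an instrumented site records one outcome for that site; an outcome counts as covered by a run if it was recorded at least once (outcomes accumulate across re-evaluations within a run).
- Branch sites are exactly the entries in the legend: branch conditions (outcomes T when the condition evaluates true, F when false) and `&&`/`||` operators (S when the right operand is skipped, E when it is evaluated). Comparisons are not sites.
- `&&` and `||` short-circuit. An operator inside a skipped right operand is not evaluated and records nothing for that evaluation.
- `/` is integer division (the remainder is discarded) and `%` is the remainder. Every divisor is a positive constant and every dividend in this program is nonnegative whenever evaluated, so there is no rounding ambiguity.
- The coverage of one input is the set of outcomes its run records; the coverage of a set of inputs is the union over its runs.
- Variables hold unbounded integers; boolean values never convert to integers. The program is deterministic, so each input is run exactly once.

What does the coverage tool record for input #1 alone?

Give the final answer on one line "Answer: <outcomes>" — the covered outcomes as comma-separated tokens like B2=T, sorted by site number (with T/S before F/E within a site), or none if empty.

Running input #1 (c=-4, r=5), event by event:
  B2->E, B1->F, B5->S, B4->F
as a set, this run covers: B1=F, B2=E, B4=F, B5=S

Answer: B1=F, B2=E, B4=F, B5=S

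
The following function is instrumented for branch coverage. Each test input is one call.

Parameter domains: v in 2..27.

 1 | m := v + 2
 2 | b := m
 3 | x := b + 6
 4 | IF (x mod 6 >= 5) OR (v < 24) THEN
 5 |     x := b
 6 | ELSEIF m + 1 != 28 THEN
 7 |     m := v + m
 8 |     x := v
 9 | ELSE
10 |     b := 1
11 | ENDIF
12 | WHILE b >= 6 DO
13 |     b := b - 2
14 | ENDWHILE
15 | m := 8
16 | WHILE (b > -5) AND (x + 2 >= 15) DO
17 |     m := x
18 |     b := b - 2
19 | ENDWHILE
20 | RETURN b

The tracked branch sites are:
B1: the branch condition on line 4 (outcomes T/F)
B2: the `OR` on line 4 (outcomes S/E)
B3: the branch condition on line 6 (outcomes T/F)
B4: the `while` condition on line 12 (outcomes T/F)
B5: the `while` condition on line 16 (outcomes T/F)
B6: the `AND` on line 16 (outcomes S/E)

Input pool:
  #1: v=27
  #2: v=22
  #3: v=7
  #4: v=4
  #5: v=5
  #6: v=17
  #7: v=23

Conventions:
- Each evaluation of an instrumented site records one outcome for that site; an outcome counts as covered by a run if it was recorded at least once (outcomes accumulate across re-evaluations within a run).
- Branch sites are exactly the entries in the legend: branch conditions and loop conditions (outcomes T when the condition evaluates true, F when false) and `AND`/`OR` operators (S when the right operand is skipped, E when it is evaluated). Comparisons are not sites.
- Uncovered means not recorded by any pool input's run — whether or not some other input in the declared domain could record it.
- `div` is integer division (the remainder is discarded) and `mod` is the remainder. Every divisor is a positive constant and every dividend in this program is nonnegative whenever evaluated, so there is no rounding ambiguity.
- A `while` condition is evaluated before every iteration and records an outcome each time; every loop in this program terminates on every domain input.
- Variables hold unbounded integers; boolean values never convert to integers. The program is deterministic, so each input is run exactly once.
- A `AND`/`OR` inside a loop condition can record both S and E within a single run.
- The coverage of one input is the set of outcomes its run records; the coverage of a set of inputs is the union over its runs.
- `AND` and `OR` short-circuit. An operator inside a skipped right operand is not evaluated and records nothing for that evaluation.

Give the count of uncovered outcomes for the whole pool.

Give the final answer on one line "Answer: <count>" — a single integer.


run #1 (v=27) runs B2->S, B1->T, B4->T, B4->T, B4->T, B4->T, B4->T, B4->T, B4->T, B4->T, B4->T, B4->T, B4->T, B4->T, ...; records B1=T, B2=S, B4=T, B4=F, B5=T, B5=F, B6=S, B6=E
run #2 (v=22) runs B2->E, B1->T, B4->T, B4->T, B4->T, B4->T, B4->T, B4->T, B4->T, B4->T, B4->T, B4->T, B4->F, B6->E, ...; records B1=T, B2=E, B4=T, B4=F, B5=T, B5=F, B6=S, B6=E
run #3 (v=7) runs B2->E, B1->T, B4->T, B4->T, B4->F, B6->E, B5->F; records B1=T, B2=E, B4=T, B4=F, B5=F, B6=E
run #4 (v=4) runs B2->E, B1->T, B4->T, B4->F, B6->E, B5->F; records B1=T, B2=E, B4=T, B4=F, B5=F, B6=E
run #5 (v=5) runs B2->E, B1->T, B4->T, B4->F, B6->E, B5->F; records B1=T, B2=E, B4=T, B4=F, B5=F, B6=E
run #6 (v=17) runs B2->E, B1->T, B4->T, B4->T, B4->T, B4->T, B4->T, B4->T, B4->T, B4->F, B6->E, B5->T, B6->E, B5->T, ...; records B1=T, B2=E, B4=T, B4=F, B5=T, B5=F, B6=S, B6=E
run #7 (v=23) runs B2->E, B1->T, B4->T, B4->T, B4->T, B4->T, B4->T, B4->T, B4->T, B4->T, B4->T, B4->T, B4->F, B6->E, ...; records B1=T, B2=E, B4=T, B4=F, B5=T, B5=F, B6=S, B6=E
union over the pool: B1=T, B2=S, B2=E, B4=T, B4=F, B5=T, B5=F, B6=S, B6=E
uncovered (3 of 12): B1=F, B3=T, B3=F
Answer: 3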